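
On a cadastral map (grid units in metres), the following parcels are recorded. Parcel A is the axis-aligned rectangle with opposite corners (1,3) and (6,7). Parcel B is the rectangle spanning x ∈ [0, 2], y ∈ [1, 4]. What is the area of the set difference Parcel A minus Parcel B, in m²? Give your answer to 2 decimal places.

|Parcel A∩Parcel B|: x∈[1,2], y∈[3,4] → 1·1 = 1.
|Parcel A| = 20.
|Parcel A ∖ Parcel B| = |Parcel A| − |Parcel A∩Parcel B| = 20 − 1 = 19.00.

19.00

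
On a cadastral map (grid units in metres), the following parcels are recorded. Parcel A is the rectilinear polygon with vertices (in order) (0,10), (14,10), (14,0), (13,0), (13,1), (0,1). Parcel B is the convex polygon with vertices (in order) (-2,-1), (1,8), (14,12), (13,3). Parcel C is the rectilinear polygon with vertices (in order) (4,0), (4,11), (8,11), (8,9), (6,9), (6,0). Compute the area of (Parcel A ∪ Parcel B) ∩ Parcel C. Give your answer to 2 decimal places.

The region (Parcel A ∪ Parcel B) ∩ Parcel C is the polygon with vertices (8,10.154), (8,9), (6,9), (6,1), (5.5,1), (4,0.6), (4,10), (7.5,10).
By the shoelace formula its area is 20.34.

20.34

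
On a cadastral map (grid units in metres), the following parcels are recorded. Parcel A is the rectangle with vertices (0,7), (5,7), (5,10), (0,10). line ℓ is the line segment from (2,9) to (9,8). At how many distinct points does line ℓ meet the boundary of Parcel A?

1

The segment meets the boundary at (5,8.571).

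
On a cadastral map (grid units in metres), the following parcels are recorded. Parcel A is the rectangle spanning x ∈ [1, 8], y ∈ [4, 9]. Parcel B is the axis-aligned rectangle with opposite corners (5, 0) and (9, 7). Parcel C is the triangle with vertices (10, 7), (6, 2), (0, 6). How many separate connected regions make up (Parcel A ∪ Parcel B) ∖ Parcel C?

3

(Parcel A ∪ Parcel B) ∖ Parcel C splits into 3 disjoint pieces (area 1.3333, area 18, area 13.9583).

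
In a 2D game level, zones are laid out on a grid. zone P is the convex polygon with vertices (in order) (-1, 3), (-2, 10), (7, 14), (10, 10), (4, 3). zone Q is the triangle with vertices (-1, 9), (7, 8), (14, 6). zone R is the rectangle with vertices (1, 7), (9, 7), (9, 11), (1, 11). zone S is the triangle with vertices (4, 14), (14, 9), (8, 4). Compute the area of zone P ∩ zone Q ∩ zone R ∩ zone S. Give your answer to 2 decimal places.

The intersection is the polygon with vertices (7,8), (8.033,7.705), (7.659,7.268), (6.609,7.478), (6.368,8.079).
By the shoelace formula its area is 0.78.

0.78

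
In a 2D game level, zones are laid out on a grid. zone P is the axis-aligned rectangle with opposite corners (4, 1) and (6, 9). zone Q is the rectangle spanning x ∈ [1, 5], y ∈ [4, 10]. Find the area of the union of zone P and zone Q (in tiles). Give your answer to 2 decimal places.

By inclusion–exclusion:
Individual areas: |zone P| = 16, |zone Q| = 24.
|zone P∩zone Q|: x∈[4,5], y∈[4,9] → 1·5 = 5.
|zone P ∪ zone Q| = 40 − 5 = 35.00.

35.00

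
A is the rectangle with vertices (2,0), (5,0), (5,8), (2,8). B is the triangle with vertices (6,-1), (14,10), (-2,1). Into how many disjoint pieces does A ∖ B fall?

1

A ∖ B is a single connected region.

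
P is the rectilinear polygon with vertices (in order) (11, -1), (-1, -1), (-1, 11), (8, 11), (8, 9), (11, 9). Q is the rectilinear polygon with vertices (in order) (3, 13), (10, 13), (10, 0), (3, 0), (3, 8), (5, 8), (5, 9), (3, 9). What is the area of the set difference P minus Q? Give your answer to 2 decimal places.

67.00

|P| = 138, |P∩Q| = 71.
|P ∖ Q| = |P| − |P∩Q| = 138 − 71 = 67.00.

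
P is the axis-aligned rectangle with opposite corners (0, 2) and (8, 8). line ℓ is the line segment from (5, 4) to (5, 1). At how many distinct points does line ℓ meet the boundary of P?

The segment meets the boundary at (5,2).

1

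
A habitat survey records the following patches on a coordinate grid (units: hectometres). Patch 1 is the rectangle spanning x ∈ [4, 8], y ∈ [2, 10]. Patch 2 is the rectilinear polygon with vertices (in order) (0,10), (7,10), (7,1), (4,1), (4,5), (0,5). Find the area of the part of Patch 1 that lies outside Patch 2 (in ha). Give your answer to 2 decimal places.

|Patch 1| = 32, |Patch 1∩Patch 2| = 24.
|Patch 1 ∖ Patch 2| = |Patch 1| − |Patch 1∩Patch 2| = 32 − 24 = 8.00.

8.00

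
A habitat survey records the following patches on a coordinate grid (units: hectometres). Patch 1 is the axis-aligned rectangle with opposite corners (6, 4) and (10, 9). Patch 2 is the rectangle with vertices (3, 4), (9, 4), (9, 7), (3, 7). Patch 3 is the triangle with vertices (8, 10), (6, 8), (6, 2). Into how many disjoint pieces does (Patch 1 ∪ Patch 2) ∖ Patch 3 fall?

(Patch 1 ∪ Patch 2) ∖ Patch 3 splits into 3 disjoint pieces (area 0.5, area 14.375, area 9).

3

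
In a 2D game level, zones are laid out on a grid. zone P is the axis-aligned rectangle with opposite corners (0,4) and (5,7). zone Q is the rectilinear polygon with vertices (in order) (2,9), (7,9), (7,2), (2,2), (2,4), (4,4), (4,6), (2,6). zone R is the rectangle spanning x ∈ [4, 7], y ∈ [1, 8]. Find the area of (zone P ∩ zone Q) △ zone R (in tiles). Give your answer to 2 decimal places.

|zone P ∩ zone Q| = 5.
|(zone P ∩ zone Q) ∩ zone R| = 3.
|(zone P ∩ zone Q) △ zone R| = 5 + 21 − 6 = 20.00.

20.00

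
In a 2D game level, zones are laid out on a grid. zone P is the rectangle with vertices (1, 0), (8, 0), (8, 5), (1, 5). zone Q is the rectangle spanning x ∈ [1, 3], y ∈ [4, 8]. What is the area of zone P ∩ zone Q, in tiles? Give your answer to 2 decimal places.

2.00

|zone P∩zone Q|: x∈[1,3], y∈[4,5] → 2·1 = 2.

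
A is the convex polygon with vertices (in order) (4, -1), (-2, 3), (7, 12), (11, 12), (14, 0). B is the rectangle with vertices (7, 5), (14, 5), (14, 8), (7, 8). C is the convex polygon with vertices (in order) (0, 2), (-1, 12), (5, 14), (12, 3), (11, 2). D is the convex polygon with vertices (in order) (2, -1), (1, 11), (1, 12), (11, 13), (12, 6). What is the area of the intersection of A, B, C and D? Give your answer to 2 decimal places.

8.31

The intersection is the polygon with vertices (7,8), (8.818,8), (10.679,5.075), (10.571,5), (7,5).
By the shoelace formula its area is 8.31.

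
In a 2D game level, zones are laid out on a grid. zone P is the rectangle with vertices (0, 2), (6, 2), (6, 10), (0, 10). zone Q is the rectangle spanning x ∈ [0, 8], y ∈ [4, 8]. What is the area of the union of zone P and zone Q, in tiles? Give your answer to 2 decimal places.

56.00

By inclusion–exclusion:
Individual areas: |zone P| = 48, |zone Q| = 32.
|zone P∩zone Q|: x∈[0,6], y∈[4,8] → 6·4 = 24.
|zone P ∪ zone Q| = 80 − 24 = 56.00.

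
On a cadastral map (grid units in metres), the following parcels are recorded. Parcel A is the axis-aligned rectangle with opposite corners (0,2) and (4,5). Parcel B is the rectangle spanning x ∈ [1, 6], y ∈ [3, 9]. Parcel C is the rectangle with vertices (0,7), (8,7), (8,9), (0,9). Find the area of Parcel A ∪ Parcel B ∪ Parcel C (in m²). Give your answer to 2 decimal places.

By inclusion–exclusion:
Individual areas: |Parcel A| = 12, |Parcel B| = 30, |Parcel C| = 16.
|Parcel A∩Parcel B|: x∈[1,4], y∈[3,5] → 3·2 = 6.
|Parcel A∩Parcel C| = 0 (no overlap).
|Parcel B∩Parcel C|: x∈[1,6], y∈[7,9] → 5·2 = 10.
|Parcel A∩Parcel B∩Parcel C| = 0.
|Parcel A ∪ Parcel B ∪ Parcel C| = 58 − 16 + 0 = 42.00.

42.00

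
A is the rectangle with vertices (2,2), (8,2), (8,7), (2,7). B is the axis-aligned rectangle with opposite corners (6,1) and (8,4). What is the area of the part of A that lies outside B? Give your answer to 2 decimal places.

26.00

|A∩B|: x∈[6,8], y∈[2,4] → 2·2 = 4.
|A| = 30.
|A ∖ B| = |A| − |A∩B| = 30 − 4 = 26.00.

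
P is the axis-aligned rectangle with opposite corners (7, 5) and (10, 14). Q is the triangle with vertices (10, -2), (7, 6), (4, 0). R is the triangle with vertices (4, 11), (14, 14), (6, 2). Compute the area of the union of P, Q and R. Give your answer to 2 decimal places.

73.64

By inclusion–exclusion:
Individual areas: |P| = 27, |Q| = 21, |R| = 48.
|P∩Q| = 0.1875.
|P∩R| = 19.05.
|Q∩R| = 3.3077.
|P∩Q∩R| = 0.1875.
|P ∪ Q ∪ R| = 96 − 22.5452 + 0.1875 = 73.64.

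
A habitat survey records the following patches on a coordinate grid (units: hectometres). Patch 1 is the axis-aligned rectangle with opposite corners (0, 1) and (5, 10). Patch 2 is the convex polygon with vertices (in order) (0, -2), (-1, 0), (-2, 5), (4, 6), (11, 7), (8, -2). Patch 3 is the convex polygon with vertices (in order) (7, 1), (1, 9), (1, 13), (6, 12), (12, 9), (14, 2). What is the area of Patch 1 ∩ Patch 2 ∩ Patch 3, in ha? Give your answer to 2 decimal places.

2.07

The intersection is the polygon with vertices (4,6), (5,6.143), (5,3.667), (3.333,5.889).
By the shoelace formula its area is 2.07.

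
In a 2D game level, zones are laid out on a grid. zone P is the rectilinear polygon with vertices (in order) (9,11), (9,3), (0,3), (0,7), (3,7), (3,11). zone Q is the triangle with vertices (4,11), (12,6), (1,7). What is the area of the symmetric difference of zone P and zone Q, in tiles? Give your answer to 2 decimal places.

|zone P| = 60, |zone Q| = 23.5, |zone P∩zone Q| = 18.4299.
|zone P △ zone Q| = |zone P| + |zone Q| − 2·|zone P∩zone Q| = 60 + 23.5 − 36.8598 = 46.64.

46.64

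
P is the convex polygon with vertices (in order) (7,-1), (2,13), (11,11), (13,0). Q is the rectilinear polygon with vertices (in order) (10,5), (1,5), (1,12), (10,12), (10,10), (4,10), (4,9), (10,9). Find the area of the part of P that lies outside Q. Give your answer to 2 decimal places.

54.61

|P| = 92, |P∩Q| = 37.3889.
|P ∖ Q| = |P| − |P∩Q| = 92 − 37.3889 = 54.61.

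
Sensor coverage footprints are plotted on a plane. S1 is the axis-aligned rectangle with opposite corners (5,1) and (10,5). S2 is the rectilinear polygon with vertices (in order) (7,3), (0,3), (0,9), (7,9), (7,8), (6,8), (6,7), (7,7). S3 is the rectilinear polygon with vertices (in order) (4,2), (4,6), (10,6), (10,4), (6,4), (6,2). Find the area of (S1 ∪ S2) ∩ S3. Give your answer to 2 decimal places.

12.00

|S1 ∪ S2| = 57.
|(S1 ∪ S2) ∩ S3| = 12.00.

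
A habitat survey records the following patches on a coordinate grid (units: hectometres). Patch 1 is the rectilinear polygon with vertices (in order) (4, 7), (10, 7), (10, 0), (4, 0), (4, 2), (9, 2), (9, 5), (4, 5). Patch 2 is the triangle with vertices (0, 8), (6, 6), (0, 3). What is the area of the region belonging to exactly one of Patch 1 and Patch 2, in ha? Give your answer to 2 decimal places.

38.67

|Patch 1| = 27, |Patch 2| = 15, |Patch 1∩Patch 2| = 1.6667.
|Patch 1 △ Patch 2| = |Patch 1| + |Patch 2| − 2·|Patch 1∩Patch 2| = 27 + 15 − 3.3333 = 38.67.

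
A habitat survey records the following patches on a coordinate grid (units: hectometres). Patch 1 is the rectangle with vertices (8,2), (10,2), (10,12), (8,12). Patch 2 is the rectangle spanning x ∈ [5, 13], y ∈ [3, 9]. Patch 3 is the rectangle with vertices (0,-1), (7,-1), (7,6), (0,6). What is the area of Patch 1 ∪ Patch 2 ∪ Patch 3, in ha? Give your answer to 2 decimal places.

99.00

By inclusion–exclusion:
Individual areas: |Patch 1| = 20, |Patch 2| = 48, |Patch 3| = 49.
|Patch 1∩Patch 2|: x∈[8,10], y∈[3,9] → 2·6 = 12.
|Patch 1∩Patch 3| = 0 (no overlap).
|Patch 2∩Patch 3|: x∈[5,7], y∈[3,6] → 2·3 = 6.
|Patch 1∩Patch 2∩Patch 3| = 0.
|Patch 1 ∪ Patch 2 ∪ Patch 3| = 117 − 18 + 0 = 99.00.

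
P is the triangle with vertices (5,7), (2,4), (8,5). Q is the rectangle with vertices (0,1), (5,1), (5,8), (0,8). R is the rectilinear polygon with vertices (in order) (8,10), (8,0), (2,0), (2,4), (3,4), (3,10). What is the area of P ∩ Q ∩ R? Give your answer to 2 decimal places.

3.33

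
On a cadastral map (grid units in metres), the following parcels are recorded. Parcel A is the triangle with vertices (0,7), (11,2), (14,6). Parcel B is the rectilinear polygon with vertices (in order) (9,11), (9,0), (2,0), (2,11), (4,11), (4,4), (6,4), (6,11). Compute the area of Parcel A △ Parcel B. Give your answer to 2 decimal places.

|Parcel A| = 29.5, |Parcel B| = 63, |Parcel A∩Parcel B| = 10.9188.
|Parcel A △ Parcel B| = |Parcel A| + |Parcel B| − 2·|Parcel A∩Parcel B| = 29.5 + 63 − 21.8377 = 70.66.

70.66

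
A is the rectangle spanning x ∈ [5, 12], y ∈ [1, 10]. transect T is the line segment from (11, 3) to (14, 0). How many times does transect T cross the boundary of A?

The segment meets the boundary at (12,2).

1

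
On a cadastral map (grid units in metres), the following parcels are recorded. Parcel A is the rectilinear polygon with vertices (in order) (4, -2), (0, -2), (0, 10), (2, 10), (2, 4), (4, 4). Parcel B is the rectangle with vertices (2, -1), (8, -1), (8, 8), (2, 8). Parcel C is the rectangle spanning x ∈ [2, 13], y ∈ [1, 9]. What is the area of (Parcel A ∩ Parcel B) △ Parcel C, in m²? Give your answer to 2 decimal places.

86.00

|Parcel A ∩ Parcel B| = 10.
|(Parcel A ∩ Parcel B) ∩ Parcel C| = 6.
|(Parcel A ∩ Parcel B) △ Parcel C| = 10 + 88 − 12 = 86.00.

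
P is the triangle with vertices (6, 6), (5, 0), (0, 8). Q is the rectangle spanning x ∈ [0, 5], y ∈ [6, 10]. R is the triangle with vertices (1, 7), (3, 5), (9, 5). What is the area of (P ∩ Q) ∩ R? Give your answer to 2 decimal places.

1.50

The region (P ∩ Q) ∩ R is the polygon with vertices (2,6), (1,7), (5,6).
By the shoelace formula its area is 1.50.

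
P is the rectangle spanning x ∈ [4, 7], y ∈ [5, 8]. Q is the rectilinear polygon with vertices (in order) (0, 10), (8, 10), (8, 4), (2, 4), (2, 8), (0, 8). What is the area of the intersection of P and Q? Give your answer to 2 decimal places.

9.00

The intersection is the polygon with vertices (4,5), (4,8), (7,8), (7,5).
By the shoelace formula its area is 9.00.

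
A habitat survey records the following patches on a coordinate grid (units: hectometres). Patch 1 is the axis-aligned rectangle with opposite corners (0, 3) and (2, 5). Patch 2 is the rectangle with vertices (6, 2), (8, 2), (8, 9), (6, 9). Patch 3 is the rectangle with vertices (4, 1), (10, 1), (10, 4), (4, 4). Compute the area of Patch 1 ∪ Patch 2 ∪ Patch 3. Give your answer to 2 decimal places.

By inclusion–exclusion:
Individual areas: |Patch 1| = 4, |Patch 2| = 14, |Patch 3| = 18.
|Patch 1∩Patch 2| = 0 (no overlap).
|Patch 1∩Patch 3| = 0 (no overlap).
|Patch 2∩Patch 3|: x∈[6,8], y∈[2,4] → 2·2 = 4.
|Patch 1∩Patch 2∩Patch 3| = 0.
|Patch 1 ∪ Patch 2 ∪ Patch 3| = 36 − 4 + 0 = 32.00.

32.00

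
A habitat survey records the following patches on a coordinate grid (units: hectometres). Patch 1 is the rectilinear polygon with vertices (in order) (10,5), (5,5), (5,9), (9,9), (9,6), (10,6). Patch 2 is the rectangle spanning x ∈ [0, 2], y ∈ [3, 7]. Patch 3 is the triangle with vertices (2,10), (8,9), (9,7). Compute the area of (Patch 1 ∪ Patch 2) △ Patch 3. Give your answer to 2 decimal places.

23.36

|Patch 1 ∪ Patch 2| = 25.
|(Patch 1 ∪ Patch 2) ∩ Patch 3| = 3.5714.
|(Patch 1 ∪ Patch 2) △ Patch 3| = 25 + 5.5 − 7.1429 = 23.36.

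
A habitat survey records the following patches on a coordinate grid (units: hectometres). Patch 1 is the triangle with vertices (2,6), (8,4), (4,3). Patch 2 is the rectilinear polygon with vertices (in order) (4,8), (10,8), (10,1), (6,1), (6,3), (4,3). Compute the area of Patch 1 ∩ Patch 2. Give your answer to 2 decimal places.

The intersection is the polygon with vertices (8,4), (4,3), (4,5.333).
By the shoelace formula its area is 4.67.

4.67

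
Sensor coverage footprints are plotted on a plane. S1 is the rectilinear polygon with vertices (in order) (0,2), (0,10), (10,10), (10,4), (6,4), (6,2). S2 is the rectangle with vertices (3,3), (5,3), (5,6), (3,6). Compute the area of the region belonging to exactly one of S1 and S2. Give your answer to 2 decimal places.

|S1| = 72, |S2| = 6, |S1∩S2| = 6.
|S1 △ S2| = |S1| + |S2| − 2·|S1∩S2| = 72 + 6 − 12 = 66.00.

66.00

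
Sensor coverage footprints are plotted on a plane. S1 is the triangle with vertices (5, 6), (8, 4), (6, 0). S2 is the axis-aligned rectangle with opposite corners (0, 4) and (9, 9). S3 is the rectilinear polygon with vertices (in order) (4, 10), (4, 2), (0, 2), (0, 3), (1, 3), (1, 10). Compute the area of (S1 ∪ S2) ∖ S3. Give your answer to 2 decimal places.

35.33

|S1 ∪ S2| = 50.3333.
|(S1 ∪ S2) ∩ S3| = 15.
|(S1 ∪ S2) ∖ S3| = 50.3333 − 15 = 35.33.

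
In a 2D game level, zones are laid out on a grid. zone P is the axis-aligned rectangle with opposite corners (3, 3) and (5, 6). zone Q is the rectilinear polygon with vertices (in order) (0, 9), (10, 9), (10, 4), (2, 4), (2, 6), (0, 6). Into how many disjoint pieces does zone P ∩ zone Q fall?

1

zone P ∩ zone Q is a single connected region.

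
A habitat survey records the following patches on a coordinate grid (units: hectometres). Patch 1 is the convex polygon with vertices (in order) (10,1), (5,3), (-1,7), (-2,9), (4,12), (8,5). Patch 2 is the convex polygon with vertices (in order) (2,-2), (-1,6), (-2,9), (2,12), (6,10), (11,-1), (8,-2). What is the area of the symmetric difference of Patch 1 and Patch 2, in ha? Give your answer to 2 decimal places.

58.30

|Patch 1| = 55, |Patch 2| = 111.5, |Patch 1∩Patch 2| = 54.1.
|Patch 1 △ Patch 2| = |Patch 1| + |Patch 2| − 2·|Patch 1∩Patch 2| = 55 + 111.5 − 108.2 = 58.30.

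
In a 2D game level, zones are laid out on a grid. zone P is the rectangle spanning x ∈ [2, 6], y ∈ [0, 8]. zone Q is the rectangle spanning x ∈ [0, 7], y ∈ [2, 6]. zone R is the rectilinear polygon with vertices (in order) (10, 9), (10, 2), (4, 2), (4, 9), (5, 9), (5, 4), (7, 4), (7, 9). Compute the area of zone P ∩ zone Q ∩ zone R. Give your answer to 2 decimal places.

The intersection is the polygon with vertices (4,2), (4,6), (5,6), (5,4), (6,4), (6,2).
By the shoelace formula its area is 6.00.

6.00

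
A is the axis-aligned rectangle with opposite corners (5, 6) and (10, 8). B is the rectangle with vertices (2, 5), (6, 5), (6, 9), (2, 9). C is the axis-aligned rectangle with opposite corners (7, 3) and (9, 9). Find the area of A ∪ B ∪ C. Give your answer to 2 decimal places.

32.00

By inclusion–exclusion:
Individual areas: |A| = 10, |B| = 16, |C| = 12.
|A∩B|: x∈[5,6], y∈[6,8] → 1·2 = 2.
|A∩C|: x∈[7,9], y∈[6,8] → 2·2 = 4.
|B∩C| = 0 (no overlap).
|A∩B∩C| = 0.
|A ∪ B ∪ C| = 38 − 6 + 0 = 32.00.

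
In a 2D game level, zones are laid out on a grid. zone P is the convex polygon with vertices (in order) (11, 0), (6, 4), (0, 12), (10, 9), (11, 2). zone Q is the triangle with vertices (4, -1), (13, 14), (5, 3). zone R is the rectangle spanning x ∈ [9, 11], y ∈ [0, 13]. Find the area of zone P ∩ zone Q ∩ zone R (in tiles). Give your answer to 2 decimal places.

0.79

The intersection is the polygon with vertices (9.478,9.157), (10,9), (9,7.333), (9,8.5).
By the shoelace formula its area is 0.79.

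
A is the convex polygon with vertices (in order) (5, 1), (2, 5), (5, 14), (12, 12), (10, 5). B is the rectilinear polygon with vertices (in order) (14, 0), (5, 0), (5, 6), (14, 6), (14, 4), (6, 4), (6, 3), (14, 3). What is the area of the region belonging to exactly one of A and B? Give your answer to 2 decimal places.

98.46

|A| = 78.5, |B| = 46, |A∩B| = 13.0179.
|A △ B| = |A| + |B| − 2·|A∩B| = 78.5 + 46 − 26.0357 = 98.46.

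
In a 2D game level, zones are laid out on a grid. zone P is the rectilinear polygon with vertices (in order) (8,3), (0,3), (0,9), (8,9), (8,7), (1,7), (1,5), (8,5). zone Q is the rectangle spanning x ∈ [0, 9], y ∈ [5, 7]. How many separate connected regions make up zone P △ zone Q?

1

zone P △ zone Q is a single connected region.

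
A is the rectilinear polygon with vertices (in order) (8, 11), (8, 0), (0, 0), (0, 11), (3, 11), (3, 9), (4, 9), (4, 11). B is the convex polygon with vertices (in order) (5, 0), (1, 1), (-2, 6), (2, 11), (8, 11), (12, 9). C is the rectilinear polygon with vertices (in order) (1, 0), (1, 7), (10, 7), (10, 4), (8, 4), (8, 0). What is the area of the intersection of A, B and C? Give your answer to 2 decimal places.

The intersection is the polygon with vertices (5,0), (1,1), (1,7), (8,7), (8,4), (8,3.857).
By the shoelace formula its area is 41.21.

41.21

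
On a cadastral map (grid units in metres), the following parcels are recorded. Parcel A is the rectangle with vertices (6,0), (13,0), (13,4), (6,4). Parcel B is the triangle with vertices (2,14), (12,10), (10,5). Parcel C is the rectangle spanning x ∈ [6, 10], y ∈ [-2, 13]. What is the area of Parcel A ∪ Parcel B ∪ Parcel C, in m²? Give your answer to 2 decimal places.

By inclusion–exclusion:
Individual areas: |Parcel A| = 28, |Parcel B| = 29, |Parcel C| = 60.
|Parcel A∩Parcel B| = 0.
|Parcel A∩Parcel C|: x∈[6,10], y∈[0,4] → 4·4 = 16.
|Parcel B∩Parcel C| = 17.4.
|Parcel A∩Parcel B∩Parcel C| = 0.
|Parcel A ∪ Parcel B ∪ Parcel C| = 117 − 33.4 + 0 = 83.60.

83.60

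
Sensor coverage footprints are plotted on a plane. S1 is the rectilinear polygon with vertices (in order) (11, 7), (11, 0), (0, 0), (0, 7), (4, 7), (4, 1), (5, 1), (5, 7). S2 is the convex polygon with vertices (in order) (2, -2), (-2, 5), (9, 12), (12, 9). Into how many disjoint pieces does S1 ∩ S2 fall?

S1 ∩ S2 splits into 2 disjoint pieces (area 27.2143, area 14.7682).

2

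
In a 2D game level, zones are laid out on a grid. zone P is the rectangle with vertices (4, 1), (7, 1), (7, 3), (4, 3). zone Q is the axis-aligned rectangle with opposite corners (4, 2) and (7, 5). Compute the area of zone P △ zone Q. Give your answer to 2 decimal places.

|zone P∩zone Q|: x∈[4,7], y∈[2,3] → 3·1 = 3.
|zone P △ zone Q| = |zone P| + |zone Q| − 2·|zone P∩zone Q| = 6 + 9 − 6 = 9.00.

9.00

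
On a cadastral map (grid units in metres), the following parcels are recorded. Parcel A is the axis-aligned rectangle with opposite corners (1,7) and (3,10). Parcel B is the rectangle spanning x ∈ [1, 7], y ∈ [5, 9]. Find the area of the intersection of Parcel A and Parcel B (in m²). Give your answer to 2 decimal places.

|Parcel A∩Parcel B|: x∈[1,3], y∈[7,9] → 2·2 = 4.

4.00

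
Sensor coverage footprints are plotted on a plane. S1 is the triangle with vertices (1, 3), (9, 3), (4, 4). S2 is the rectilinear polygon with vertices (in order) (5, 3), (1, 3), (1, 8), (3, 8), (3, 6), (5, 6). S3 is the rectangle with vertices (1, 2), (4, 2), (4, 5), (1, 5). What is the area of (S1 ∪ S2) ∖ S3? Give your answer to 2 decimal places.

11.60

|S1 ∪ S2| = 17.6.
|(S1 ∪ S2) ∩ S3| = 6.
|(S1 ∪ S2) ∖ S3| = 17.6 − 6 = 11.60.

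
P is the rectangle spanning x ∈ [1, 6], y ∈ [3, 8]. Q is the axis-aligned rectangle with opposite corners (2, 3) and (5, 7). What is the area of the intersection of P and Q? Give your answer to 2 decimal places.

12.00

|P∩Q|: x∈[2,5], y∈[3,7] → 3·4 = 12.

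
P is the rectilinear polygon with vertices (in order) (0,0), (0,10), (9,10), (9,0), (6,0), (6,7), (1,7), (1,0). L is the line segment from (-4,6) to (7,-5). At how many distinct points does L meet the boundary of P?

The segment meets the boundary at (1,1), (0,2).

2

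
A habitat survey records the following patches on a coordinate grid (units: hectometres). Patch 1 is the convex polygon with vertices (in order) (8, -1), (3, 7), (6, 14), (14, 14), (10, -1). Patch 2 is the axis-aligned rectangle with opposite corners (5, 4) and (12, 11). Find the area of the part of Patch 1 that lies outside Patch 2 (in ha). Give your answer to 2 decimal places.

56.33

|Patch 1| = 104.5, |Patch 1∩Patch 2| = 48.1667.
|Patch 1 ∖ Patch 2| = |Patch 1| − |Patch 1∩Patch 2| = 104.5 − 48.1667 = 56.33.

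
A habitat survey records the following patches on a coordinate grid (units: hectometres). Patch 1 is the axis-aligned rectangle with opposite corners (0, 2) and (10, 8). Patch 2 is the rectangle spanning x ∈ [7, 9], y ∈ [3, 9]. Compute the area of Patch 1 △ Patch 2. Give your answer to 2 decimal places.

52.00

|Patch 1∩Patch 2|: x∈[7,9], y∈[3,8] → 2·5 = 10.
|Patch 1 △ Patch 2| = |Patch 1| + |Patch 2| − 2·|Patch 1∩Patch 2| = 60 + 12 − 20 = 52.00.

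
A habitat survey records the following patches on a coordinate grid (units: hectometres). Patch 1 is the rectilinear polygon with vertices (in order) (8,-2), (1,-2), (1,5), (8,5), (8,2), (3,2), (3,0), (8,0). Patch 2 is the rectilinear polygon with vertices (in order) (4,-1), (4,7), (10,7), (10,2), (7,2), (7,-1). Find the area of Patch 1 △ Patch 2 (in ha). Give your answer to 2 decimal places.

48.00

|Patch 1| = 39, |Patch 2| = 39, |Patch 1∩Patch 2| = 15.
|Patch 1 △ Patch 2| = |Patch 1| + |Patch 2| − 2·|Patch 1∩Patch 2| = 39 + 39 − 30 = 48.00.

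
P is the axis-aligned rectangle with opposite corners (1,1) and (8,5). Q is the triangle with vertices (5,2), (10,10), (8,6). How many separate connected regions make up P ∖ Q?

P ∖ Q is a single connected region.

1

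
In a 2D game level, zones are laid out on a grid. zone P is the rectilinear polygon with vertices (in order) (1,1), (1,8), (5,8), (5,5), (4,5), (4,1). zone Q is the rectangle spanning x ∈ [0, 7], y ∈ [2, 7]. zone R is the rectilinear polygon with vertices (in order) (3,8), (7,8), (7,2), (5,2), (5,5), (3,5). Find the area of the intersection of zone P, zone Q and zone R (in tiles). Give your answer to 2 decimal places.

4.00

The intersection is the polygon with vertices (5,7), (5,5), (4,5), (3,5), (3,7).
By the shoelace formula its area is 4.00.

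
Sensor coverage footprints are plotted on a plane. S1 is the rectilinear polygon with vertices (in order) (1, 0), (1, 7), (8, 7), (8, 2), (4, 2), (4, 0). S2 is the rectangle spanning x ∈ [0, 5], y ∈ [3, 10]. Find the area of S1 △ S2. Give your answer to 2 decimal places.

|S1| = 41, |S2| = 35, |S1∩S2| = 16.
|S1 △ S2| = |S1| + |S2| − 2·|S1∩S2| = 41 + 35 − 32 = 44.00.

44.00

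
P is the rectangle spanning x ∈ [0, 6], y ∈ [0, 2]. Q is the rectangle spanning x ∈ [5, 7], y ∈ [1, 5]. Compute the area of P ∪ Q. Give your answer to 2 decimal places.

By inclusion–exclusion:
Individual areas: |P| = 12, |Q| = 8.
|P∩Q|: x∈[5,6], y∈[1,2] → 1·1 = 1.
|P ∪ Q| = 20 − 1 = 19.00.

19.00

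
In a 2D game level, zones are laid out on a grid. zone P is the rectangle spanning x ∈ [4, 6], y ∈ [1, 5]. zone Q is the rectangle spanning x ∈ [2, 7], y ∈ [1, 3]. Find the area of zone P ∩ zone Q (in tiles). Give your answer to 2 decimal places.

|zone P∩zone Q|: x∈[4,6], y∈[1,3] → 2·2 = 4.

4.00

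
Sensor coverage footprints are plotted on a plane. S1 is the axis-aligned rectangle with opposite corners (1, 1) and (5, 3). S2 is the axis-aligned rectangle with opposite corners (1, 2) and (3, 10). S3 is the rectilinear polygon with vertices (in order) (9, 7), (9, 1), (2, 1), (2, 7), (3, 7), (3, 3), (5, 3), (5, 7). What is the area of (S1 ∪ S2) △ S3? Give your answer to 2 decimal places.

|S1 ∪ S2| = 22.
|(S1 ∪ S2) ∩ S3| = 10.
|(S1 ∪ S2) △ S3| = 22 + 34 − 20 = 36.00.

36.00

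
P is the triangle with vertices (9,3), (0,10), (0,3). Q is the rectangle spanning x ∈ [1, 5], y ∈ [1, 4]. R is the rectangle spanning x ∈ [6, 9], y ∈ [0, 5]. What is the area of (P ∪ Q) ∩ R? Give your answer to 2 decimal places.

3.43

The region (P ∪ Q) ∩ R is the polygon with vertices (9,3), (6,3), (6,5), (6.429,5).
By the shoelace formula its area is 3.43.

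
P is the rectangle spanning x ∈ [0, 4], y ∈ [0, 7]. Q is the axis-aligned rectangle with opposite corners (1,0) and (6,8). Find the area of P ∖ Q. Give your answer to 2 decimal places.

|P∩Q|: x∈[1,4], y∈[0,7] → 3·7 = 21.
|P| = 28.
|P ∖ Q| = |P| − |P∩Q| = 28 − 21 = 7.00.

7.00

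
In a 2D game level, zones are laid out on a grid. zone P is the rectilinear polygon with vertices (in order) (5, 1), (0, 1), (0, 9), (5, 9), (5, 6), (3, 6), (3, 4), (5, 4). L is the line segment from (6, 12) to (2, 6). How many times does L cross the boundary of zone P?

The segment meets the boundary at (4,9).

1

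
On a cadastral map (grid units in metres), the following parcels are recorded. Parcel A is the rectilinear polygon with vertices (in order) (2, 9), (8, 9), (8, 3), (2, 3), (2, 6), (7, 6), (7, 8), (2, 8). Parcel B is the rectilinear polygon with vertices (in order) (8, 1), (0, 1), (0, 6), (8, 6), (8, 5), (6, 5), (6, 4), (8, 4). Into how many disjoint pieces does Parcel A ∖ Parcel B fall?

Parcel A ∖ Parcel B splits into 2 disjoint pieces (area 8, area 2).

2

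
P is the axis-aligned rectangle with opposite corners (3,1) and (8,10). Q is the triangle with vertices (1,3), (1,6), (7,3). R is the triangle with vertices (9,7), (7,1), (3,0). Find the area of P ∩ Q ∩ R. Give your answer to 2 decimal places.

0.36

The intersection is the polygon with vertices (7,3), (5.571,3), (6,3.5).
By the shoelace formula its area is 0.36.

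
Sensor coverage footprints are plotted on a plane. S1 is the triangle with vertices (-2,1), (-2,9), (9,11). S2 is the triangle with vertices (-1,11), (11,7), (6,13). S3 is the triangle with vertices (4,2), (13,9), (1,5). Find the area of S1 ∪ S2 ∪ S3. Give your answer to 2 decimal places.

By inclusion–exclusion:
Individual areas: |S1| = 44, |S2| = 26, |S3| = 24.
|S1∩S2| = 5.9933.
|S1∩S3| = 0.9825.
|S2∩S3| = 0.7147.
|S1∩S2∩S3| = 0.
|S1 ∪ S2 ∪ S3| = 94 − 7.6905 + 0 = 86.31.

86.31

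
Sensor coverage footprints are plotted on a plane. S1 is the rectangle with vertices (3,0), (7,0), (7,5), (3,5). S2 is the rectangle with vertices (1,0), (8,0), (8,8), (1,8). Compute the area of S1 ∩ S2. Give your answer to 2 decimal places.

20.00

|S1∩S2|: x∈[3,7], y∈[0,5] → 4·5 = 20.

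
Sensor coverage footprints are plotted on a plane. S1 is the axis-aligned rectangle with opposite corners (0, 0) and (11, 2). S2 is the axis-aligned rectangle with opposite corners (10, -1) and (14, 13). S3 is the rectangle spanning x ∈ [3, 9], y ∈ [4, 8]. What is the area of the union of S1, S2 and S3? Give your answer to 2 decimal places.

By inclusion–exclusion:
Individual areas: |S1| = 22, |S2| = 56, |S3| = 24.
|S1∩S2|: x∈[10,11], y∈[0,2] → 1·2 = 2.
|S1∩S3| = 0 (no overlap).
|S2∩S3| = 0 (no overlap).
|S1∩S2∩S3| = 0.
|S1 ∪ S2 ∪ S3| = 102 − 2 + 0 = 100.00.

100.00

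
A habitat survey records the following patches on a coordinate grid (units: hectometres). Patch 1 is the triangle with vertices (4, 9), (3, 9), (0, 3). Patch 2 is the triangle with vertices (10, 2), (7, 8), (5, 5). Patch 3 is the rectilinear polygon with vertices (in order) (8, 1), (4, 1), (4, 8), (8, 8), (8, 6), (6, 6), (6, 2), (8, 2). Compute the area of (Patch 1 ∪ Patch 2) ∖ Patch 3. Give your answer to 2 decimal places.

10.20

|Patch 1 ∪ Patch 2| = 13.5.
|(Patch 1 ∪ Patch 2) ∩ Patch 3| = 3.3.
|(Patch 1 ∪ Patch 2) ∖ Patch 3| = 13.5 − 3.3 = 10.20.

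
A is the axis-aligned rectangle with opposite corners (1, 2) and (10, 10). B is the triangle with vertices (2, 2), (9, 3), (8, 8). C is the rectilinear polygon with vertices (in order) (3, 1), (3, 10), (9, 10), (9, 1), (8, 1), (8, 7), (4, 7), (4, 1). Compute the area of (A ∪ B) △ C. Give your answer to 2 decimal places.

|A ∪ B| = 72.
|(A ∪ B) ∩ C| = 28.
|(A ∪ B) △ C| = 72 + 30 − 56 = 46.00.

46.00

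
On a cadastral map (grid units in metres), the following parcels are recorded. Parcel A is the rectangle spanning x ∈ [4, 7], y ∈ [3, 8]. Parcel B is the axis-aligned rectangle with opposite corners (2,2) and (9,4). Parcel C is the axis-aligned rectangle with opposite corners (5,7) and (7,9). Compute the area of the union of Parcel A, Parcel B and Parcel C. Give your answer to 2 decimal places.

By inclusion–exclusion:
Individual areas: |Parcel A| = 15, |Parcel B| = 14, |Parcel C| = 4.
|Parcel A∩Parcel B|: x∈[4,7], y∈[3,4] → 3·1 = 3.
|Parcel A∩Parcel C|: x∈[5,7], y∈[7,8] → 2·1 = 2.
|Parcel B∩Parcel C| = 0 (no overlap).
|Parcel A∩Parcel B∩Parcel C| = 0.
|Parcel A ∪ Parcel B ∪ Parcel C| = 33 − 5 + 0 = 28.00.

28.00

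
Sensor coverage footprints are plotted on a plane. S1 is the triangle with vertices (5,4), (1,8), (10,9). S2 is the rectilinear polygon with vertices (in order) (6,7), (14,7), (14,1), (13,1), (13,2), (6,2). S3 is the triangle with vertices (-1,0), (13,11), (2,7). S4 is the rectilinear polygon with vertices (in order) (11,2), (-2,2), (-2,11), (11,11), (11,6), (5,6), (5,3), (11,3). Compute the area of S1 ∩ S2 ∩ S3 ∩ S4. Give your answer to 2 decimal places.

1.27

The intersection is the polygon with vertices (7.909,7), (6.636,6), (6,6), (6,7).
By the shoelace formula its area is 1.27.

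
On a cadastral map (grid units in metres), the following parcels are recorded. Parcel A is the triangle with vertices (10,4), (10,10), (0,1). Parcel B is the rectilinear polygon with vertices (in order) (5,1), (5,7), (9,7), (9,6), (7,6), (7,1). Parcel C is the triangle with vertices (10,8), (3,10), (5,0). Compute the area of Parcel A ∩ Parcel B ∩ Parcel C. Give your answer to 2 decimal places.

9.10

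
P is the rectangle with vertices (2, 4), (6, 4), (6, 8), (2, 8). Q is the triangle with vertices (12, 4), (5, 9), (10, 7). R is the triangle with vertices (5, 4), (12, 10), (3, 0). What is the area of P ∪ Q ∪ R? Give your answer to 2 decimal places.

28.44

By inclusion–exclusion:
Individual areas: |P| = 16, |Q| = 5.5, |R| = 8.
|P∩Q| = 0.
|P∩R| = 0.4286.
|Q∩R| = 0.6284.
|P∩Q∩R| = 0.
|P ∪ Q ∪ R| = 29.5 − 1.057 + 0 = 28.44.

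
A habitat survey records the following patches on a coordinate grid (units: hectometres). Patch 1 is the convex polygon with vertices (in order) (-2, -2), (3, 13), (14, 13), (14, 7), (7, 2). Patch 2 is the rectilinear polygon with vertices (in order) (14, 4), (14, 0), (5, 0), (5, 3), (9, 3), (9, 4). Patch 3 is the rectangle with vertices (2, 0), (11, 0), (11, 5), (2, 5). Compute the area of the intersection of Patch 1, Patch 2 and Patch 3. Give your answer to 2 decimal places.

3.82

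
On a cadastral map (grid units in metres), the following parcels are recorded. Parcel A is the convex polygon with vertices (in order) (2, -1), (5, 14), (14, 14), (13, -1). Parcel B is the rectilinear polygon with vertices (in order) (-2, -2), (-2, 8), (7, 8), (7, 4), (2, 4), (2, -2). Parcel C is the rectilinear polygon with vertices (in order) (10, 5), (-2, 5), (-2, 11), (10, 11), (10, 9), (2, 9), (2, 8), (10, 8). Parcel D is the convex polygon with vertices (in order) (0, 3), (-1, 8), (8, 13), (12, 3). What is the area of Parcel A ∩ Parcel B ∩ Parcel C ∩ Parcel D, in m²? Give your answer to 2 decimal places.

The intersection is the polygon with vertices (7,5), (3.2,5), (3.8,8), (7,8).
By the shoelace formula its area is 10.50.

10.50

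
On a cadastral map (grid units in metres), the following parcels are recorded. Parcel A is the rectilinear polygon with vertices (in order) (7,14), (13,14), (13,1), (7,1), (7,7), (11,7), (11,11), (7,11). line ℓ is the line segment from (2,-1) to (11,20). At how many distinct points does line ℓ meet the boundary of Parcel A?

2

The segment meets the boundary at (8.429,14), (7.143,11).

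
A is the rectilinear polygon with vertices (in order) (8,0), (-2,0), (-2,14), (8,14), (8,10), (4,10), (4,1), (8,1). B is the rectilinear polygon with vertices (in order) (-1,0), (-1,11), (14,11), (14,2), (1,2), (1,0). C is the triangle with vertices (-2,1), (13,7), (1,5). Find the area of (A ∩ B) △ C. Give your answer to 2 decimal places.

|A ∩ B| = 53.
|(A ∩ B) ∩ C| = 11.0833.
|(A ∩ B) △ C| = 53 + 21 − 22.1667 = 51.83.

51.83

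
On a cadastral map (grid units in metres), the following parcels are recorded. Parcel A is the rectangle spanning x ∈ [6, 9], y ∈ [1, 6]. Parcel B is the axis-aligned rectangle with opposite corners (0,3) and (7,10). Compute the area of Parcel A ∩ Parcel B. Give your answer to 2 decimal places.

|Parcel A∩Parcel B|: x∈[6,7], y∈[3,6] → 1·3 = 3.

3.00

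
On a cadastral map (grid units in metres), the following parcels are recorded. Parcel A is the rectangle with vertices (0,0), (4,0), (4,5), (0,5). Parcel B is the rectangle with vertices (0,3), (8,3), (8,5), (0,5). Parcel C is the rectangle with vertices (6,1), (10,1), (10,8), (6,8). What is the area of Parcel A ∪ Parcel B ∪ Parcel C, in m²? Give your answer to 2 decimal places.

52.00

By inclusion–exclusion:
Individual areas: |Parcel A| = 20, |Parcel B| = 16, |Parcel C| = 28.
|Parcel A∩Parcel B|: x∈[0,4], y∈[3,5] → 4·2 = 8.
|Parcel A∩Parcel C| = 0 (no overlap).
|Parcel B∩Parcel C|: x∈[6,8], y∈[3,5] → 2·2 = 4.
|Parcel A∩Parcel B∩Parcel C| = 0.
|Parcel A ∪ Parcel B ∪ Parcel C| = 64 − 12 + 0 = 52.00.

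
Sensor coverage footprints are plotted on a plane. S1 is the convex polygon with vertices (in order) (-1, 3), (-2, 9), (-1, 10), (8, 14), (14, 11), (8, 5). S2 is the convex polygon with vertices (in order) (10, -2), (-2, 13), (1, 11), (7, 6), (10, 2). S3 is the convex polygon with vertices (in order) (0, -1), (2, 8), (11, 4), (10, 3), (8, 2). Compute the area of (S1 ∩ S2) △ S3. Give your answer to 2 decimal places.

49.84

|S1 ∩ S2| = 16.1544.
|(S1 ∩ S2) ∩ S3| = 7.4084.
|(S1 ∩ S2) △ S3| = 16.1544 + 48.5 − 14.8167 = 49.84.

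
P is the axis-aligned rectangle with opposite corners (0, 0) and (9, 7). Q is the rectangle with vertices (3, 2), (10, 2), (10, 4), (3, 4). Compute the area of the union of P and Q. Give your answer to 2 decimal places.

65.00

By inclusion–exclusion:
Individual areas: |P| = 63, |Q| = 14.
|P∩Q|: x∈[3,9], y∈[2,4] → 6·2 = 12.
|P ∪ Q| = 77 − 12 = 65.00.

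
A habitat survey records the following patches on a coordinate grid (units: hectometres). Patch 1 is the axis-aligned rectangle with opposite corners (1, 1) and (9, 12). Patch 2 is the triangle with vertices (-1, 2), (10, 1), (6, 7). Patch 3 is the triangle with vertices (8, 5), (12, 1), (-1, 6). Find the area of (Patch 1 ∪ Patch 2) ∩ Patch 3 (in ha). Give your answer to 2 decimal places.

The region (Patch 1 ∪ Patch 2) ∩ Patch 3 is the polygon with vertices (1,5.778), (8,5), (9,4), (9,2.5), (9.31,2.034), (1,5.231).
By the shoelace formula its area is 12.74.

12.74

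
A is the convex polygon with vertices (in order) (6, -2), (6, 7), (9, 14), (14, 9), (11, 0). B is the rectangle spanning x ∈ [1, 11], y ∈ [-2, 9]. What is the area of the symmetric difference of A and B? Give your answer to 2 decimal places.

|A| = 80.5, |B| = 110, |A∩B| = 49.1429.
|A △ B| = |A| + |B| − 2·|A∩B| = 80.5 + 110 − 98.2857 = 92.21.

92.21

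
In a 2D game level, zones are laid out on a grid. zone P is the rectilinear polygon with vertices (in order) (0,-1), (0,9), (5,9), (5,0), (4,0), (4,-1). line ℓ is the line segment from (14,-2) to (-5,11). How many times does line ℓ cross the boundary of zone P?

The segment meets the boundary at (0,7.579), (5,4.158).

2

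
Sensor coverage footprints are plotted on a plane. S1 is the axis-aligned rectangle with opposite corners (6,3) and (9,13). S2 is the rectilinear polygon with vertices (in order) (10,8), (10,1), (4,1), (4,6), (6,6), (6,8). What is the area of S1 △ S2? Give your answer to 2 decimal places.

|S1| = 30, |S2| = 38, |S1∩S2| = 15.
|S1 △ S2| = |S1| + |S2| − 2·|S1∩S2| = 30 + 38 − 30 = 38.00.

38.00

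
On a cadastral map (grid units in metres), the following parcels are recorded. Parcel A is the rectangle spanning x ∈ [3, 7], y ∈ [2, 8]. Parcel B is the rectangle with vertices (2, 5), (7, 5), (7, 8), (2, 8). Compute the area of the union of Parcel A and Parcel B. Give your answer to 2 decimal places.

27.00

By inclusion–exclusion:
Individual areas: |Parcel A| = 24, |Parcel B| = 15.
|Parcel A∩Parcel B|: x∈[3,7], y∈[5,8] → 4·3 = 12.
|Parcel A ∪ Parcel B| = 39 − 12 = 27.00.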